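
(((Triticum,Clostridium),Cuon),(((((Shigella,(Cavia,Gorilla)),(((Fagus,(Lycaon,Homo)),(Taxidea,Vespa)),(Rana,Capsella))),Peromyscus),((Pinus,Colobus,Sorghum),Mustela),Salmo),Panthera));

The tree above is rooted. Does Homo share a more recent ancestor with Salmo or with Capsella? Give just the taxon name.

Capsella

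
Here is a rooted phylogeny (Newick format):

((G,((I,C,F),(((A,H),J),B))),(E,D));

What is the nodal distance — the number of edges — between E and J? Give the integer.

The MRCA of E and J is the root of the tree.
From E up to that node: 2 branches. From J up to the same node: 5 branches. Total: 2 + 5 = 7.

7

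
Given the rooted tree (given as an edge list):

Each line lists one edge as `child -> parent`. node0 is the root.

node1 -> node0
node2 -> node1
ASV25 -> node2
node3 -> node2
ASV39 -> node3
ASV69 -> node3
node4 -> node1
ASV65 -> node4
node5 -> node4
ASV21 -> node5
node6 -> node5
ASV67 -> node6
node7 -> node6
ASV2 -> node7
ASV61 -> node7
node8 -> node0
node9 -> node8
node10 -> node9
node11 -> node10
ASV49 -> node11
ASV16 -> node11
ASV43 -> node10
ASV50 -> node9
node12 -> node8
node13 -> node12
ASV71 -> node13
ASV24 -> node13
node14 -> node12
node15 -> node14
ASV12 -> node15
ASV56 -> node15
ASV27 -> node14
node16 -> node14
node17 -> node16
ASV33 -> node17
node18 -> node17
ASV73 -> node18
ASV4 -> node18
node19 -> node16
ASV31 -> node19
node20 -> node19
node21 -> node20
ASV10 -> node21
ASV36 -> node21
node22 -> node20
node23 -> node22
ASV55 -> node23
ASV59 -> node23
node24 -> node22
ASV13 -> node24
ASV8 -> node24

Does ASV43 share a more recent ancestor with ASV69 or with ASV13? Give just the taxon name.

The MRCA of ASV43 and ASV13 subtends ((((ASV49,ASV16),ASV43),ASV50),((ASV71,ASV24),((ASV12,ASV56),ASV27,((ASV33,(ASV73,ASV4)),(ASV31,((ASV10,ASV36),((ASV55,ASV59),(ASV13,ASV8)))))))) (19 taxa).
The MRCA of ASV43 and ASV69 is the root, subtending the entire tree (27 taxa).
The first is nested inside the second, so ASV43 shares a more recent common ancestor with ASV13.

ASV13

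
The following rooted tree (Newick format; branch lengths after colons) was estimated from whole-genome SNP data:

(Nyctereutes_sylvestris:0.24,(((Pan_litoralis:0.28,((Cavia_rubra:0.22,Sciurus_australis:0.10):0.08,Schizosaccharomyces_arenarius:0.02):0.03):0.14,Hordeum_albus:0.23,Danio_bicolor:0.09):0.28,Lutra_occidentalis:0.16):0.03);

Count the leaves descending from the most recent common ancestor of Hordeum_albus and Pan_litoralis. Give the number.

The MRCA of Hordeum_albus and Pan_litoralis is the node subtending ((Pan_litoralis,((Cavia_rubra,Sciurus_australis),Schizosaccharomyces_arenarius)),Hordeum_albus,Danio_bicolor).
That clade contains 6 terminal taxa: Cavia_rubra, Danio_bicolor, Hordeum_albus, Pan_litoralis, Schizosaccharomyces_arenarius, Sciurus_australis.

6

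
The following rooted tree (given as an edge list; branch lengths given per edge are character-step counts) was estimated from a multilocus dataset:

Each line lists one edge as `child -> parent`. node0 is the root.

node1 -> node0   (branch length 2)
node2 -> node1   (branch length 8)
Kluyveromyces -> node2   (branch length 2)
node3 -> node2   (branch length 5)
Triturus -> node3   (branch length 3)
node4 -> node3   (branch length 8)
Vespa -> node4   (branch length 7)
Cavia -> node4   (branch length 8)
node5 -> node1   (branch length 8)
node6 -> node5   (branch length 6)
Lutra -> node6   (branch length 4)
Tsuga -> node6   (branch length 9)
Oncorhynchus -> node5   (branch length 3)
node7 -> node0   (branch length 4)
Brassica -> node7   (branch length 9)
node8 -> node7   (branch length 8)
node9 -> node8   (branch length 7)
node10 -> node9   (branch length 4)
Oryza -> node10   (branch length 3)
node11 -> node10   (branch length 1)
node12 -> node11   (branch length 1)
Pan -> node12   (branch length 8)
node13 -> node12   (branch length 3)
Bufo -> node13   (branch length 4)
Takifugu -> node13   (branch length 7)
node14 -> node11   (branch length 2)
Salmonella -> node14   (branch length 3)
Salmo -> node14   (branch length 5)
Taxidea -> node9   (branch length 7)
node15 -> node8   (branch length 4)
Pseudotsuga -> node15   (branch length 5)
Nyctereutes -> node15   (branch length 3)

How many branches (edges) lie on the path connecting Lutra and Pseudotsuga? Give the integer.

The MRCA of Lutra and Pseudotsuga is the root of the tree.
From Lutra up to that node: 4 branches. From Pseudotsuga up to the same node: 4 branches. Total: 4 + 4 = 8.

8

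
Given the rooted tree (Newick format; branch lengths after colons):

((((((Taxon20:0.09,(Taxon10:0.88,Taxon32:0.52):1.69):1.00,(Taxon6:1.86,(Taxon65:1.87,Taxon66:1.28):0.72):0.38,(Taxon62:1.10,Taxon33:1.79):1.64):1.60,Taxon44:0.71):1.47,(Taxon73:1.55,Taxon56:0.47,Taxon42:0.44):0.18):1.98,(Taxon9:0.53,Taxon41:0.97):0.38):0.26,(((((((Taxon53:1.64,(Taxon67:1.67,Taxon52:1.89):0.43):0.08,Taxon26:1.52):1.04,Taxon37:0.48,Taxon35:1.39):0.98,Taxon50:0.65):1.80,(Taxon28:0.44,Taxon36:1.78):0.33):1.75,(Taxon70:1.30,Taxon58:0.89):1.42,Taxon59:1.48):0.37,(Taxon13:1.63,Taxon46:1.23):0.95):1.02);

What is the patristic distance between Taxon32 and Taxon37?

The path runs Taxon32 → … → MRCA → … → Taxon37; the MRCA is the root of the tree.
Branch lengths along that path: 0.52 + 1.69 + 1.00 + 1.60 + 1.47 + 1.98 + 0.26 + 1.02 + 0.37 + 1.75 + 1.80 + 0.98 + 0.48 = 14.92.

14.92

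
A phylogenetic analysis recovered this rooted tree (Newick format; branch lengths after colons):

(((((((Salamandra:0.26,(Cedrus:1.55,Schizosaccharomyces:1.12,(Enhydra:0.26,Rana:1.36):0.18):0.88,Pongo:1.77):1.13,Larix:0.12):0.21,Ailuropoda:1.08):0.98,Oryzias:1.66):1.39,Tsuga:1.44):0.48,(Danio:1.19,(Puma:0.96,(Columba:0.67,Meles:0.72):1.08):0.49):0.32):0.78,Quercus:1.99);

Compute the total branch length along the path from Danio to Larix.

4.69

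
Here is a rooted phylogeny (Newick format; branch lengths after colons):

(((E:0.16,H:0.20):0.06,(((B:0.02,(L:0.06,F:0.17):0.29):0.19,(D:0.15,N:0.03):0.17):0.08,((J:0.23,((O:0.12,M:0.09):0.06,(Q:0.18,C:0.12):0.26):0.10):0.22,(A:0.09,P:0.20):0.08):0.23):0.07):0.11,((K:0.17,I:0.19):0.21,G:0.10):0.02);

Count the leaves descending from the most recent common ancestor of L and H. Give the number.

14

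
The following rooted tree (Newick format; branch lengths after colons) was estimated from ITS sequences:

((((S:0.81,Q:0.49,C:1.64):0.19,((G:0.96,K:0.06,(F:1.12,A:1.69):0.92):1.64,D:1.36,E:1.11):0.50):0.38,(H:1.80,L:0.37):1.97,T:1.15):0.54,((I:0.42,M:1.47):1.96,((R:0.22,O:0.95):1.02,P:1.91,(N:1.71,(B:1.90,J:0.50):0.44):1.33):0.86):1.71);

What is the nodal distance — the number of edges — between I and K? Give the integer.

The MRCA of I and K is the root of the tree.
From I up to that node: 3 branches. From K up to the same node: 5 branches. Total: 3 + 5 = 8.

8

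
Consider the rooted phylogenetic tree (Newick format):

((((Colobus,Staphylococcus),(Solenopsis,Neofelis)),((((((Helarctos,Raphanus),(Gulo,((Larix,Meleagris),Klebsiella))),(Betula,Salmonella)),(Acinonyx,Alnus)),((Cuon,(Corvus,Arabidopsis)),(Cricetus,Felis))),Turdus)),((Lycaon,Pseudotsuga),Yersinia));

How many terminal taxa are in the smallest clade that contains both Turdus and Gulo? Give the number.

The MRCA of Turdus and Gulo is the node subtending ((((((Helarctos,Raphanus),(Gulo,((Larix,Meleagris),Klebsiella))),(Betula,Salmonella)),(Acinonyx,Alnus)),((Cuon,(Corvus,Arabidopsis)),(Cricetus,Felis))),Turdus).
That clade contains 16 terminal taxa: Acinonyx, Alnus, Arabidopsis, Betula, Corvus, Cricetus, Cuon, Felis, Gulo, Helarctos, Klebsiella, Larix, Meleagris, Raphanus, Salmonella, Turdus.

16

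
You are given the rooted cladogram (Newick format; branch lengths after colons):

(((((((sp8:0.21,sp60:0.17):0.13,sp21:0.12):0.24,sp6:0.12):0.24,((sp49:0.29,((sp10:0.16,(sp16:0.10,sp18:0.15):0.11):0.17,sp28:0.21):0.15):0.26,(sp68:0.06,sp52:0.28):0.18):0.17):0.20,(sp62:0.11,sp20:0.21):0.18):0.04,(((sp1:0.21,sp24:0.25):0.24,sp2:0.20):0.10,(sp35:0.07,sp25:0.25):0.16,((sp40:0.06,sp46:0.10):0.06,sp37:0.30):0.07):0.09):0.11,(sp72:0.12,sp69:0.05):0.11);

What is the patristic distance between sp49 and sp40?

The path runs sp49 → … → MRCA → … → sp40; the MRCA is the node subtending ((((((sp8,sp60),sp21),sp6),((sp49,((sp10,(sp16,sp18)),sp28)),(sp68,sp52))),(sp62,sp20)),(((sp1,sp24),sp2),(sp35,sp25),((sp40,sp46),sp37))).
Branch lengths along that path: 0.29 + 0.26 + 0.17 + 0.20 + 0.04 + 0.09 + 0.07 + 0.06 + 0.06 = 1.24.

1.24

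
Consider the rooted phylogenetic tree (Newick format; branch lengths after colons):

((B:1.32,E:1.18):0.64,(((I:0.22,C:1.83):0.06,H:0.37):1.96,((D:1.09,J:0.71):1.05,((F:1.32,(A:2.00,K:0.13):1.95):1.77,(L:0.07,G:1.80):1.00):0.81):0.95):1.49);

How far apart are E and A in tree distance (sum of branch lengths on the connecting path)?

The path runs E → … → MRCA → … → A; the MRCA is the root of the tree.
Branch lengths along that path: 1.18 + 0.64 + 1.49 + 0.95 + 0.81 + 1.77 + 1.95 + 2.00 = 10.79.

10.79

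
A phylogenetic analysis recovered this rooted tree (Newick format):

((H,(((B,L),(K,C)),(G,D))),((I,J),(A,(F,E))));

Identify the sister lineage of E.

F

E attaches to the tree at the node subtending (F,E).
The other lineage descending from that same node — the sister group — is the single tip F.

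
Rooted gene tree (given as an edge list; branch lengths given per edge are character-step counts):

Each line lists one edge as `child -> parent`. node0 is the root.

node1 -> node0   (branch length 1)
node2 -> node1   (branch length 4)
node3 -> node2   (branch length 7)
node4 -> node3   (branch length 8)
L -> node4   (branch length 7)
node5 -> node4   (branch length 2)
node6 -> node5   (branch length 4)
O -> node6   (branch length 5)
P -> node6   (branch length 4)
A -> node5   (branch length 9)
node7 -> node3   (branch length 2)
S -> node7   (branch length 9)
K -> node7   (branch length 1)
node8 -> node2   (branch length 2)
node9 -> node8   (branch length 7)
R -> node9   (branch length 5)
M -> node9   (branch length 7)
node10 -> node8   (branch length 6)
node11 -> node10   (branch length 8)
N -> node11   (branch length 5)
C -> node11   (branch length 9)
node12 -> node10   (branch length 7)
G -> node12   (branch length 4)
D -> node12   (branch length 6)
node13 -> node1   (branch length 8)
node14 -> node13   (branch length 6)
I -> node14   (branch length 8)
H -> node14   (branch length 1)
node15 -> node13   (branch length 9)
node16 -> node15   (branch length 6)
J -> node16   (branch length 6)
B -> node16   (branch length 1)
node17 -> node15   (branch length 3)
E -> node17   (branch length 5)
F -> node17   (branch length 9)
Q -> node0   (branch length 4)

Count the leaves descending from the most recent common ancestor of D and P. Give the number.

12

The MRCA of D and P is the node subtending (((L,((O,P),A)),(S,K)),((R,M),((N,C),(G,D)))).
That clade contains 12 terminal taxa: A, C, D, G, K, L, M, N, O, P, R, S.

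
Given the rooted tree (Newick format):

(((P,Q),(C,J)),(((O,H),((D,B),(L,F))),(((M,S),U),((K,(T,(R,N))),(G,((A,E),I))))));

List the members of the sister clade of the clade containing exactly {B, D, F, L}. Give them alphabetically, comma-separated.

H, O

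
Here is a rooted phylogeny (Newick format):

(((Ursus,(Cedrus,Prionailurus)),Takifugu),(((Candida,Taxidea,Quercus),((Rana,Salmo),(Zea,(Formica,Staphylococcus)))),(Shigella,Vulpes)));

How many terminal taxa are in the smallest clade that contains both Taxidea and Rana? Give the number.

The MRCA of Taxidea and Rana is the node subtending ((Candida,Taxidea,Quercus),((Rana,Salmo),(Zea,(Formica,Staphylococcus)))).
That clade contains 8 terminal taxa: Candida, Formica, Quercus, Rana, Salmo, Staphylococcus, Taxidea, Zea.

8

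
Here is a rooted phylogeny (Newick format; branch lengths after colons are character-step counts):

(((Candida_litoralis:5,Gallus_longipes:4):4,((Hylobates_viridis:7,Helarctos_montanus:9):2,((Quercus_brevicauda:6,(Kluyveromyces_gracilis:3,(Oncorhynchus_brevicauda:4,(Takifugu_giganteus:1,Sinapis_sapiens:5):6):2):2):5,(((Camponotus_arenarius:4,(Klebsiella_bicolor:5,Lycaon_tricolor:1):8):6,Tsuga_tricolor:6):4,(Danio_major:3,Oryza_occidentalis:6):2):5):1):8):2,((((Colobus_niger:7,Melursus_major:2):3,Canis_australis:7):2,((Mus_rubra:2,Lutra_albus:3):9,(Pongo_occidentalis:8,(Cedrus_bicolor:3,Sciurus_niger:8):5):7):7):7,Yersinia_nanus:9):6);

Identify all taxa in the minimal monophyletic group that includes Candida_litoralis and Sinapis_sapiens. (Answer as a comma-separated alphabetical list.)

Camponotus_arenarius, Candida_litoralis, Danio_major, Gallus_longipes, Helarctos_montanus, Hylobates_viridis, Klebsiella_bicolor, Kluyveromyces_gracilis, Lycaon_tricolor, Oncorhynchus_brevicauda, Oryza_occidentalis, Quercus_brevicauda, Sinapis_sapiens, Takifugu_giganteus, Tsuga_tricolor

Tracing Candida_litoralis: it sits inside (Candida_litoralis,Gallus_longipes).
Tracing Sinapis_sapiens: it sits inside (Takifugu_giganteus,Sinapis_sapiens).
The smallest clade enclosing both is ((Candida_litoralis,Gallus_longipes),((Hylobates_viridis,Helarctos_montanus),((Quercus_brevicauda,(Kluyveromyces_gracilis,(Oncorhynchus_brevicauda,(Takifugu_giganteus,Sinapis_sapiens)))),(((Camponotus_arenarius,(Klebsiella_bicolor,Lycaon_tricolor)),Tsuga_tricolor),(Danio_major,Oryza_occidentalis))))); the answer is its 15 terminal taxa in alphabetical order.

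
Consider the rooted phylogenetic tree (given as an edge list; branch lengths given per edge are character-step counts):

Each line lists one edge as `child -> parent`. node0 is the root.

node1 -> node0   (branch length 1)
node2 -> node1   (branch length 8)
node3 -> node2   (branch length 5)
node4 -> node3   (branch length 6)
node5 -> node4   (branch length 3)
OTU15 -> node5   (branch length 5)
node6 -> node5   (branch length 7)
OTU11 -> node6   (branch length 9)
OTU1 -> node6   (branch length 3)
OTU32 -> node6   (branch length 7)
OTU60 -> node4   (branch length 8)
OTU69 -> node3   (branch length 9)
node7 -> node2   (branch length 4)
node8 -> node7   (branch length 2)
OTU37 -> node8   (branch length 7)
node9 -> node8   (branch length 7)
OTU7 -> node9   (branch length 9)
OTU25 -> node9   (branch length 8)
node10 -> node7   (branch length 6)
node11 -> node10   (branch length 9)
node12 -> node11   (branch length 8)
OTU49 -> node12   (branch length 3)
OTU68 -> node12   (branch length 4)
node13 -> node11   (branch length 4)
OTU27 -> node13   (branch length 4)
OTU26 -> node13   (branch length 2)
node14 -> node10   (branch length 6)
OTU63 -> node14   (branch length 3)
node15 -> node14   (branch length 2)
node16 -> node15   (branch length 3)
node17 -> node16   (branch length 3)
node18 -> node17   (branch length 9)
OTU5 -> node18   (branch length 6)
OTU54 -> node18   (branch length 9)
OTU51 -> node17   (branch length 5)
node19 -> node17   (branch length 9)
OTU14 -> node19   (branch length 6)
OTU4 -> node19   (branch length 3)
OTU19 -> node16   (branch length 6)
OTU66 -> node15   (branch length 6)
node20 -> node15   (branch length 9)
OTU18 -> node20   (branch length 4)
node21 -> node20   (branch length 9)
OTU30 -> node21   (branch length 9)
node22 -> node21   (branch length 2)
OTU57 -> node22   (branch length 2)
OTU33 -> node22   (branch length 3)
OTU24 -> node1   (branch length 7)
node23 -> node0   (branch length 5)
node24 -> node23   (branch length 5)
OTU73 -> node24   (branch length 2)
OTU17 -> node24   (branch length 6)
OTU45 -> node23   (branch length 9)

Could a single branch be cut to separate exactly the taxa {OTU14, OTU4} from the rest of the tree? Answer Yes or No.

The most recent common ancestor of these taxa subtends (OTU14,OTU4).
That clade has exactly 2 tips — every listed taxon and nothing else — so the group is monophyletic.

Yes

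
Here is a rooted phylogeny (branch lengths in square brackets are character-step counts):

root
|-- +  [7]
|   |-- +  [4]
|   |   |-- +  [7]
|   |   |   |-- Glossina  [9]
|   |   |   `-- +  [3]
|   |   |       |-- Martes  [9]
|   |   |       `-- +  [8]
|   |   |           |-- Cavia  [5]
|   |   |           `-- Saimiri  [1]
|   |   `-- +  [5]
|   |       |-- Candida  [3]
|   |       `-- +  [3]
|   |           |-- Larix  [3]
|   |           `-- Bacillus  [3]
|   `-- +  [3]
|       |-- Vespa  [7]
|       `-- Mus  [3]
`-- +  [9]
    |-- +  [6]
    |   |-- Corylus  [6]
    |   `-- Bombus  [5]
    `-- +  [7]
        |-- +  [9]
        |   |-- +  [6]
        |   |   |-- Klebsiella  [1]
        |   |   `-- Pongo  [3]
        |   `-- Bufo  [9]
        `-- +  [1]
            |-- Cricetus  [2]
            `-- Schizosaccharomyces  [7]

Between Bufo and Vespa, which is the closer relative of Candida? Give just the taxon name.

The MRCA of Candida and Vespa subtends (((Glossina,(Martes,(Cavia,Saimiri))),(Candida,(Larix,Bacillus))),(Vespa,Mus)) (9 taxa).
The MRCA of Candida and Bufo is the root, subtending the entire tree (16 taxa).
The first is nested inside the second, so Candida shares a more recent common ancestor with Vespa.

Vespa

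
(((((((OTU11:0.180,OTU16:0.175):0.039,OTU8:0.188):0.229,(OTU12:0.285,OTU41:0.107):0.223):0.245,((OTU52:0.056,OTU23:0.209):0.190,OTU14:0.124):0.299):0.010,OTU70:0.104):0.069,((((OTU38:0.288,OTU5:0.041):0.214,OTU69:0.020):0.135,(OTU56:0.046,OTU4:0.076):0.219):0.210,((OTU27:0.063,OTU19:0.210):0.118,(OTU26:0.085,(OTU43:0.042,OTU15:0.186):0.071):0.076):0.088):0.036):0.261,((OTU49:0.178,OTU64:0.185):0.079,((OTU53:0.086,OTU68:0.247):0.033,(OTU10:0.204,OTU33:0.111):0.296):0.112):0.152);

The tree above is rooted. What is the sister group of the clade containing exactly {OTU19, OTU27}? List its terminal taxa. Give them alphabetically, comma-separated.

OTU15, OTU26, OTU43

The clade containing exactly {OTU19, OTU27} attaches to the tree at the node subtending ((OTU27,OTU19),(OTU26,(OTU43,OTU15))).
The other lineage descending from that same node — the sister group — is (OTU26,(OTU43,OTU15)); its 3 tips in alphabetical order are the answer.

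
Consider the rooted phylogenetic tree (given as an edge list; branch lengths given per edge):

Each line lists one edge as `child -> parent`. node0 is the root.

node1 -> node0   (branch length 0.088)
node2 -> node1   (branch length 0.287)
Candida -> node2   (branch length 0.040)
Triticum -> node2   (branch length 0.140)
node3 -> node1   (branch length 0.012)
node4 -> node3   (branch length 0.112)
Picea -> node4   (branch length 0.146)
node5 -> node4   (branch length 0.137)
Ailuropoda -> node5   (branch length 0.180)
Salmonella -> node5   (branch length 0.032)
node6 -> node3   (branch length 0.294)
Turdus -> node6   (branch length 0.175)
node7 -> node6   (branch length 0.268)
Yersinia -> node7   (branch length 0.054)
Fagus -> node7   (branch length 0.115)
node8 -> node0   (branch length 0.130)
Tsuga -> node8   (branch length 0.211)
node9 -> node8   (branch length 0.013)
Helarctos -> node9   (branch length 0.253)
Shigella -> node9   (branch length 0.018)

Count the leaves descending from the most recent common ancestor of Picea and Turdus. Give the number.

The MRCA of Picea and Turdus is the node subtending ((Picea,(Ailuropoda,Salmonella)),(Turdus,(Yersinia,Fagus))).
That clade contains 6 terminal taxa: Ailuropoda, Fagus, Picea, Salmonella, Turdus, Yersinia.

6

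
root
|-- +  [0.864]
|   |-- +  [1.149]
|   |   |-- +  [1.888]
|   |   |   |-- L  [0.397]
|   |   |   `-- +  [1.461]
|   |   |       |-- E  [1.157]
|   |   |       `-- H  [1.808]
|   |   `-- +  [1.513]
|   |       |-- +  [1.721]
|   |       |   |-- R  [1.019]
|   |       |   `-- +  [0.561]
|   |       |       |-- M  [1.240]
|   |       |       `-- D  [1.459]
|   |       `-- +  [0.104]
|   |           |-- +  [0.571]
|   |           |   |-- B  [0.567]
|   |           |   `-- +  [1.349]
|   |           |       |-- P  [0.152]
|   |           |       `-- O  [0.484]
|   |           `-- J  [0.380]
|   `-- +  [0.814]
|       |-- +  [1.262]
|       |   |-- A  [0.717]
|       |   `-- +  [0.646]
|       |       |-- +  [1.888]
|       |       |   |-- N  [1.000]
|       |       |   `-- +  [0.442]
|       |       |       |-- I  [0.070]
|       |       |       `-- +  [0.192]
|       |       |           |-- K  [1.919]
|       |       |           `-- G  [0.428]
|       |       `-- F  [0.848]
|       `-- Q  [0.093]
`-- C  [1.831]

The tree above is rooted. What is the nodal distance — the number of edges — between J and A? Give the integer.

7

The MRCA of J and A is the node subtending (((L,(E,H)),((R,(M,D)),((B,(P,O)),J))),((A,((N,(I,(K,G))),F)),Q)).
From J up to that node: 4 branches. From A up to the same node: 3 branches. Total: 4 + 3 = 7.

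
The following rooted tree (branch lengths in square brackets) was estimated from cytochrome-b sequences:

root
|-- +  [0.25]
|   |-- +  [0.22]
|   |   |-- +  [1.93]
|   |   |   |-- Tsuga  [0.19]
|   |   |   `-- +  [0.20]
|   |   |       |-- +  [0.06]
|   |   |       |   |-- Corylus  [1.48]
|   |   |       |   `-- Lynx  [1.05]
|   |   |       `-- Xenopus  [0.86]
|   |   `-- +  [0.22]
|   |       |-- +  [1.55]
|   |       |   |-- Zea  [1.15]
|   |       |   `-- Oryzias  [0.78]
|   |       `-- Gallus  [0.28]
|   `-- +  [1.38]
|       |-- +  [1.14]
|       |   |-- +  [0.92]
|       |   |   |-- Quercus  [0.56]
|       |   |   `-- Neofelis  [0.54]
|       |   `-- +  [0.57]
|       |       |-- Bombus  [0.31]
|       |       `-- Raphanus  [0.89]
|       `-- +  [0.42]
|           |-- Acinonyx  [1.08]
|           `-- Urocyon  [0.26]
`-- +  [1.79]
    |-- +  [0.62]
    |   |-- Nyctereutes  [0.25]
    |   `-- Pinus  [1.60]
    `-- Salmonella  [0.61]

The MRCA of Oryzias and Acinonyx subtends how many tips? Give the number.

The MRCA of Oryzias and Acinonyx is the node subtending (((Tsuga,((Corylus,Lynx),Xenopus)),((Zea,Oryzias),Gallus)),(((Quercus,Neofelis),(Bombus,Raphanus)),(Acinonyx,Urocyon))).
That clade contains 13 terminal taxa: Acinonyx, Bombus, Corylus, Gallus, Lynx, Neofelis, Oryzias, Quercus, Raphanus, Tsuga, Urocyon, Xenopus, Zea.

13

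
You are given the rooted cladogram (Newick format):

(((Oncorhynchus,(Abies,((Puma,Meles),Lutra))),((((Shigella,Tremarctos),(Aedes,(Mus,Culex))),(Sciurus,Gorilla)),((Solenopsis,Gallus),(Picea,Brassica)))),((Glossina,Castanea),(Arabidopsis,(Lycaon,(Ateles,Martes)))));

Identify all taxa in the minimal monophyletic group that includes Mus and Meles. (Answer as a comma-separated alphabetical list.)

Abies, Aedes, Brassica, Culex, Gallus, Gorilla, Lutra, Meles, Mus, Oncorhynchus, Picea, Puma, Sciurus, Shigella, Solenopsis, Tremarctos

Tracing Mus: it sits inside (Mus,Culex).
Tracing Meles: it sits inside (Puma,Meles).
The smallest clade enclosing both is ((Oncorhynchus,(Abies,((Puma,Meles),Lutra))),((((Shigella,Tremarctos),(Aedes,(Mus,Culex))),(Sciurus,Gorilla)),((Solenopsis,Gallus),(Picea,Brassica)))); the answer is its 16 terminal taxa in alphabetical order.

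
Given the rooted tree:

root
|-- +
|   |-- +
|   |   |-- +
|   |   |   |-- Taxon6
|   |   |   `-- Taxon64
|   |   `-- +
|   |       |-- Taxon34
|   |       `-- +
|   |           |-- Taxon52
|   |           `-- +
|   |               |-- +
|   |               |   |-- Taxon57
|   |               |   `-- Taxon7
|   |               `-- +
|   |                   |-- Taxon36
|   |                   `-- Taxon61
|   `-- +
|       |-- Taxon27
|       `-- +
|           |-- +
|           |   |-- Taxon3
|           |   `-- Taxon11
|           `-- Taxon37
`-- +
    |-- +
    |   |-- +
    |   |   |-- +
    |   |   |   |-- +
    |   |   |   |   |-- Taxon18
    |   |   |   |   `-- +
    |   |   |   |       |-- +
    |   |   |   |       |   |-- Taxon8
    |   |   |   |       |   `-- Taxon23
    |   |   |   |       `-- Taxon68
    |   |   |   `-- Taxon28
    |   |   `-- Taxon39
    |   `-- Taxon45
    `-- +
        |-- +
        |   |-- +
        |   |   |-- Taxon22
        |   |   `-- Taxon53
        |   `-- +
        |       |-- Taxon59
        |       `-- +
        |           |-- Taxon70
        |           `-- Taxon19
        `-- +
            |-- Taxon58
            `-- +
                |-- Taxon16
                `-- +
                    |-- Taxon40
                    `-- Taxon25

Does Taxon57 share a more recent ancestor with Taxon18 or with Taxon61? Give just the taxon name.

The MRCA of Taxon57 and Taxon61 subtends ((Taxon57,Taxon7),(Taxon36,Taxon61)) (4 taxa).
The MRCA of Taxon57 and Taxon18 is the root, subtending the entire tree (28 taxa).
The first is nested inside the second, so Taxon57 shares a more recent common ancestor with Taxon61.

Taxon61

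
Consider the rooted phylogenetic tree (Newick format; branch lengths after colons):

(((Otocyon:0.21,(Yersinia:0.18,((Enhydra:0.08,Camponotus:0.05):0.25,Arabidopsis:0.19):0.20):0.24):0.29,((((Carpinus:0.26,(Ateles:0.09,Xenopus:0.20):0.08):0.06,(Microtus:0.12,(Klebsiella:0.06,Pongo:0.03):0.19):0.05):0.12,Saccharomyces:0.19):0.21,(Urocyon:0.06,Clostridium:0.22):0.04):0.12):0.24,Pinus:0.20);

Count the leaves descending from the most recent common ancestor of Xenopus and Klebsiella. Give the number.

The MRCA of Xenopus and Klebsiella is the node subtending ((Carpinus,(Ateles,Xenopus)),(Microtus,(Klebsiella,Pongo))).
That clade contains 6 terminal taxa: Ateles, Carpinus, Klebsiella, Microtus, Pongo, Xenopus.

6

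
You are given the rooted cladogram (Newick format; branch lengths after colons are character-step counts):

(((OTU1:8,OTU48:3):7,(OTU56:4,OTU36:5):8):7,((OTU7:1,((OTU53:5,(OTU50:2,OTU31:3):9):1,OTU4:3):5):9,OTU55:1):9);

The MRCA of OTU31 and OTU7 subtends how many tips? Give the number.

5

The MRCA of OTU31 and OTU7 is the node subtending (OTU7,((OTU53,(OTU50,OTU31)),OTU4)).
That clade contains 5 terminal taxa: OTU31, OTU4, OTU50, OTU53, OTU7.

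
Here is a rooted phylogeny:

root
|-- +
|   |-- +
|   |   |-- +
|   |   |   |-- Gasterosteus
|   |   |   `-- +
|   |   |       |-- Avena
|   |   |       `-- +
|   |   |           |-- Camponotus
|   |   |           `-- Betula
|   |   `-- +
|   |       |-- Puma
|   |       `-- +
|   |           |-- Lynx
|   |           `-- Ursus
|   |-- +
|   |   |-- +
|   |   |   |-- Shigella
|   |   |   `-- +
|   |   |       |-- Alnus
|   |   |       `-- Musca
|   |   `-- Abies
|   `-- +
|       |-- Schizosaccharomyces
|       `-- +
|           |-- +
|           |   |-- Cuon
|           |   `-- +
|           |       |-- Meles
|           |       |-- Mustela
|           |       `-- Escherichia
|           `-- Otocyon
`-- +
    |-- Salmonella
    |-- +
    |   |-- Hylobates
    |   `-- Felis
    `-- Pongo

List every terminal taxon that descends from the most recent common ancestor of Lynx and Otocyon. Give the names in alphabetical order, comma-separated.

Tracing Lynx: it sits inside (Lynx,Ursus).
Tracing Otocyon: it sits inside ((Cuon,(Meles,Mustela,Escherichia)),Otocyon).
The smallest clade enclosing both is (((Gasterosteus,(Avena,(Camponotus,Betula))),(Puma,(Lynx,Ursus))),((Shigella,(Alnus,Musca)),Abies),(Schizosaccharomyces,((Cuon,(Meles,Mustela,Escherichia)),Otocyon))); the answer is its 17 terminal taxa in alphabetical order.

Abies, Alnus, Avena, Betula, Camponotus, Cuon, Escherichia, Gasterosteus, Lynx, Meles, Musca, Mustela, Otocyon, Puma, Schizosaccharomyces, Shigella, Ursus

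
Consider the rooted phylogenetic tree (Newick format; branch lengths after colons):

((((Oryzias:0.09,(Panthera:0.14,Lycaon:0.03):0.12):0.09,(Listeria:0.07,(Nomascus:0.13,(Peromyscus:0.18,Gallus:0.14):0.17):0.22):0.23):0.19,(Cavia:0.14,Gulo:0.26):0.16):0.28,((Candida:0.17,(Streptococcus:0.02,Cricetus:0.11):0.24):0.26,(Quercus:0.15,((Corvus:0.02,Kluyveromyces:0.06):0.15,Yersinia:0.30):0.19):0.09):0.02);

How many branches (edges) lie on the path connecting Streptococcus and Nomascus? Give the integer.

9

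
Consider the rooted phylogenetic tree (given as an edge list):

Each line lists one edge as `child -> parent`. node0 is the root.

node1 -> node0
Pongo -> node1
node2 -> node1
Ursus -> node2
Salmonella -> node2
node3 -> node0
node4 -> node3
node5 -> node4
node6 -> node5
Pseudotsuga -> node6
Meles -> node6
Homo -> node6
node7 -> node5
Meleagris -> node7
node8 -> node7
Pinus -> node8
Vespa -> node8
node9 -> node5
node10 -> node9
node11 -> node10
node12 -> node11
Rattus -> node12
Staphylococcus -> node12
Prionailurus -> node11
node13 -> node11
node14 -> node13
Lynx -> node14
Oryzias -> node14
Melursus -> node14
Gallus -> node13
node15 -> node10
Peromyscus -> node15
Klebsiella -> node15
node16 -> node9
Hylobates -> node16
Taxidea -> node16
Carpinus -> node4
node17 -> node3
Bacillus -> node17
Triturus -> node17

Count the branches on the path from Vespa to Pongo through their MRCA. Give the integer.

8

The MRCA of Vespa and Pongo is the root of the tree.
From Vespa up to that node: 6 branches. From Pongo up to the same node: 2 branches. Total: 6 + 2 = 8.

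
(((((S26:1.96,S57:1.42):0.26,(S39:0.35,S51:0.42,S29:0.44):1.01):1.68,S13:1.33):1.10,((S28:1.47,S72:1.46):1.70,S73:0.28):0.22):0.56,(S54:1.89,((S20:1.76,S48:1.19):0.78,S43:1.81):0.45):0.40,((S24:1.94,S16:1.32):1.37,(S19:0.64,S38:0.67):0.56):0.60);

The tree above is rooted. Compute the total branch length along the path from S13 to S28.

5.82

The path runs S13 → … → MRCA → … → S28; the MRCA is the node subtending ((((S26,S57),(S39,S51,S29)),S13),((S28,S72),S73)).
Branch lengths along that path: 1.33 + 1.10 + 0.22 + 1.70 + 1.47 = 5.82.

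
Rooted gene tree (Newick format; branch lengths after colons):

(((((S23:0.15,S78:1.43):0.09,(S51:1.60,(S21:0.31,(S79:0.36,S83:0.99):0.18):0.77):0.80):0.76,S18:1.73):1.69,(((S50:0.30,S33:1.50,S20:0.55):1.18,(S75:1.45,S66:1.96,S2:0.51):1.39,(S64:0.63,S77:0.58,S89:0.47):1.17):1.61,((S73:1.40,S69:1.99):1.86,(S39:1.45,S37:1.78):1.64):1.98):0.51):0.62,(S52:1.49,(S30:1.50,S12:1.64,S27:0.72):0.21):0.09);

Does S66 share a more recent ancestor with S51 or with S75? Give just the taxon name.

S75

The MRCA of S66 and S75 subtends (S75,S66,S2) (3 taxa).
The MRCA of S66 and S51 subtends ((((S23,S78),(S51,(S21,(S79,S83)))),S18),(((S50,S33,S20),(S75,S66,S2),(S64,S77,S89)),((S73,S69),(S39,S37)))) (20 taxa).
The first is nested inside the second, so S66 shares a more recent common ancestor with S75.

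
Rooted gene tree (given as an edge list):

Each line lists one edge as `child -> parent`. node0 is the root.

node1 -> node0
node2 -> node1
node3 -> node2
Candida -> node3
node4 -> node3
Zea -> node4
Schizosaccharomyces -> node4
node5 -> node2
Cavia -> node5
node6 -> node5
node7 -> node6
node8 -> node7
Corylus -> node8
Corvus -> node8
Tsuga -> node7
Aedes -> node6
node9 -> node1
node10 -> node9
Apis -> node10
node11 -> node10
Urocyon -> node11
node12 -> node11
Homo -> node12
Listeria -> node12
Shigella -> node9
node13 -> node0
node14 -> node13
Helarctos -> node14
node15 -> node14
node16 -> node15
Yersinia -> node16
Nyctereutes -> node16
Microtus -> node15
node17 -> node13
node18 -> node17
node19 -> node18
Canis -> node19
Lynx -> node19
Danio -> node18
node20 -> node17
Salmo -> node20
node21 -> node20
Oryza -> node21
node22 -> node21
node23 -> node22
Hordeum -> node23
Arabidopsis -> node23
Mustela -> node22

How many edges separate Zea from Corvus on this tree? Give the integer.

The MRCA of Zea and Corvus is the node subtending ((Candida,(Zea,Schizosaccharomyces)),(Cavia,(((Corylus,Corvus),Tsuga),Aedes))).
From Zea up to that node: 3 branches. From Corvus up to the same node: 5 branches. Total: 3 + 5 = 8.

8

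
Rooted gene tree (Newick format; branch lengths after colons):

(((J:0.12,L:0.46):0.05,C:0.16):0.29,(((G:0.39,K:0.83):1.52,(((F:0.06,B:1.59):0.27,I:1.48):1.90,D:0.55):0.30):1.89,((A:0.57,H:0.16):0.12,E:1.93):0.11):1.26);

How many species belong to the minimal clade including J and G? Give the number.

12

The MRCA of J and G is the root, so the clade is the entire tree.
That clade contains 12 terminal taxa: A, B, C, D, E, F, G, H, I, J, K, L.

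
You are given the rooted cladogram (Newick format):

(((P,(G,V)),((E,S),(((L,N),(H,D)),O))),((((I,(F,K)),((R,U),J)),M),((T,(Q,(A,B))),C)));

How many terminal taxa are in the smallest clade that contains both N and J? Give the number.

22

The MRCA of N and J is the root, so the clade is the entire tree.
That clade contains 22 terminal taxa: A, B, C, D, E, F, G, H, I, J, K, L, M, N, O, P, Q, R, S, T, U, V.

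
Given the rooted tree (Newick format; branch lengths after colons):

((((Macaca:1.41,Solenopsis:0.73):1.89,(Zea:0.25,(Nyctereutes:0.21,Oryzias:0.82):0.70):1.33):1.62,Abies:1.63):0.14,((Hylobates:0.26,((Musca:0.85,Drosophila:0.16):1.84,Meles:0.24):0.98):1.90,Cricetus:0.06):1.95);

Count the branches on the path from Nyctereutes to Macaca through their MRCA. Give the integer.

The MRCA of Nyctereutes and Macaca is the node subtending ((Macaca,Solenopsis),(Zea,(Nyctereutes,Oryzias))).
From Nyctereutes up to that node: 3 branches. From Macaca up to the same node: 2 branches. Total: 3 + 2 = 5.

5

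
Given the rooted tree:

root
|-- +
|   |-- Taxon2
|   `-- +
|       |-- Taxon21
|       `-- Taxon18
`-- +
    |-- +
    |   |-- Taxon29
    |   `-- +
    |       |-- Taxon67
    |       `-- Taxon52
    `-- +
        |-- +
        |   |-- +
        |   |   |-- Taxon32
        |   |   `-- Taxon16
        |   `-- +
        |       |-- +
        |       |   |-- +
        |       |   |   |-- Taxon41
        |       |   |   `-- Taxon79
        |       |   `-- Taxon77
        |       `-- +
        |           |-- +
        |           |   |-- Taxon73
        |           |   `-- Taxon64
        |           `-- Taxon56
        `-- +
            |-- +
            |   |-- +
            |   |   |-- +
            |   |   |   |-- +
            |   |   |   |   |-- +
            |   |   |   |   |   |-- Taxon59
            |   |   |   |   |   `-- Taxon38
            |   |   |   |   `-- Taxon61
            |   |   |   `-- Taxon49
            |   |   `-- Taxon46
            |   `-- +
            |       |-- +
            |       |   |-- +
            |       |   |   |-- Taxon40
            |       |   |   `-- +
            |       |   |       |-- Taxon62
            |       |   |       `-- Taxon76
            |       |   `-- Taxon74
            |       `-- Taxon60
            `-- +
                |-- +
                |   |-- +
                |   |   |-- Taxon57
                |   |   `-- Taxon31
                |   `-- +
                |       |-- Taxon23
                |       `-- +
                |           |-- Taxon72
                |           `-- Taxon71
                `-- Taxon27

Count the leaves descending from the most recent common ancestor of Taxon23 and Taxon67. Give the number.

The MRCA of Taxon23 and Taxon67 is the node subtending ((Taxon29,(Taxon67,Taxon52)),(((Taxon32,Taxon16),(((Taxon41,Taxon79),Taxon77),((Taxon73,Taxon64),Taxon56))),((((((Taxon59,Taxon38),Taxon61),Taxon49),Taxon46),(((Taxon40,(Taxon62,Taxon76)),Taxon74),Taxon60)),(((Taxon57,Taxon31),(Taxon23,(Taxon72,Taxon71))),Taxon27)))).
That clade contains 27 terminal taxa: Taxon16, Taxon23, Taxon27, Taxon29, Taxon31, Taxon32, Taxon38, Taxon40, Taxon41, Taxon46, Taxon49, Taxon52, Taxon56, Taxon57, Taxon59, Taxon60, Taxon61, Taxon62, Taxon64, Taxon67, Taxon71, Taxon72, Taxon73, Taxon74, Taxon76, Taxon77, Taxon79.

27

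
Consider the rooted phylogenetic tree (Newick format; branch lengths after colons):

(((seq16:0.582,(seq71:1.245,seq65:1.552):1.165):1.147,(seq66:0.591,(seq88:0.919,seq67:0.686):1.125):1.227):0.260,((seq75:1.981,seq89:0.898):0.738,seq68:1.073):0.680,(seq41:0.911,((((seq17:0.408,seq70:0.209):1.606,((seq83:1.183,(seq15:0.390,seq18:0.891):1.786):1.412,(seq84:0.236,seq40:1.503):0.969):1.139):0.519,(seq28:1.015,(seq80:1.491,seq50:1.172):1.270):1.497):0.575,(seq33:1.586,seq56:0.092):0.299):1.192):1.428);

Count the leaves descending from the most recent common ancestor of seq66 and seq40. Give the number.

22

The MRCA of seq66 and seq40 is the root, so the clade is the entire tree.
That clade contains 22 terminal taxa: seq15, seq16, seq17, seq18, seq28, seq33, seq40, seq41, seq50, seq56, seq65, seq66, seq67, seq68, seq70, seq71, seq75, seq80, seq83, seq84, seq88, seq89.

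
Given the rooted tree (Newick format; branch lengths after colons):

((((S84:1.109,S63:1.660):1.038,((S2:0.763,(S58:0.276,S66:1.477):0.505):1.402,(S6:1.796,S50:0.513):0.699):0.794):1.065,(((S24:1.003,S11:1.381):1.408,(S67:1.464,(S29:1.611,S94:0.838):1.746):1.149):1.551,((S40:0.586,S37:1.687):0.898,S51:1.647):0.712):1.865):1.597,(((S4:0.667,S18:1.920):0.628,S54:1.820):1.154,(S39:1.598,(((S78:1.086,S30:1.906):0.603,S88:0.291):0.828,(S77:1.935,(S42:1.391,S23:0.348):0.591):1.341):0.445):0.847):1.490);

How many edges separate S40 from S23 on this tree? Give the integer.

11

The MRCA of S40 and S23 is the root of the tree.
From S40 up to that node: 5 branches. From S23 up to the same node: 6 branches. Total: 5 + 6 = 11.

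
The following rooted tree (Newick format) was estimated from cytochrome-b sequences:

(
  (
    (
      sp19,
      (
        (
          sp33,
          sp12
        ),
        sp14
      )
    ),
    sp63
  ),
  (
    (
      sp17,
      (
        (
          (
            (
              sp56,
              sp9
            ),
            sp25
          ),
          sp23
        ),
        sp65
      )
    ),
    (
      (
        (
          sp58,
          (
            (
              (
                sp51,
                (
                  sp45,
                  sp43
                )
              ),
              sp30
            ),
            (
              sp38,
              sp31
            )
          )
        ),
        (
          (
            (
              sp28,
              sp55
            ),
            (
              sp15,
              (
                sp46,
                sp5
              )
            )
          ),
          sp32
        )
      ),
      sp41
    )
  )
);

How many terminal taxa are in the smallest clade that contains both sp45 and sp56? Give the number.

The MRCA of sp45 and sp56 is the node subtending ((sp17,((((sp56,sp9),sp25),sp23),sp65)),(((sp58,(((sp51,(sp45,sp43)),sp30),(sp38,sp31))),(((sp28,sp55),(sp15,(sp46,sp5))),sp32)),sp41)).
That clade contains 20 terminal taxa: sp15, sp17, sp23, sp25, sp28, sp30, sp31, sp32, sp38, sp41, sp43, sp45, sp46, sp5, sp51, sp55, sp56, sp58, sp65, sp9.

20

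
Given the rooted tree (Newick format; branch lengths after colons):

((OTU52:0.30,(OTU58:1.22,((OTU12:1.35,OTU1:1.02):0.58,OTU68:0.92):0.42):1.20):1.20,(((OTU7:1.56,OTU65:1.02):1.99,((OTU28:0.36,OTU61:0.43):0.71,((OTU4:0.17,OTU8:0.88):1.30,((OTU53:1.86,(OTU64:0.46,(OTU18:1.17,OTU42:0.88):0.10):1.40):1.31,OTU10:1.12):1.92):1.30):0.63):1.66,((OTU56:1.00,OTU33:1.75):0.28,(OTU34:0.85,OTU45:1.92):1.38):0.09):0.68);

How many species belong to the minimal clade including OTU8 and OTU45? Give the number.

The MRCA of OTU8 and OTU45 is the node subtending (((OTU7,OTU65),((OTU28,OTU61),((OTU4,OTU8),((OTU53,(OTU64,(OTU18,OTU42))),OTU10)))),((OTU56,OTU33),(OTU34,OTU45))).
That clade contains 15 terminal taxa: OTU10, OTU18, OTU28, OTU33, OTU34, OTU4, OTU42, OTU45, OTU53, OTU56, OTU61, OTU64, OTU65, OTU7, OTU8.

15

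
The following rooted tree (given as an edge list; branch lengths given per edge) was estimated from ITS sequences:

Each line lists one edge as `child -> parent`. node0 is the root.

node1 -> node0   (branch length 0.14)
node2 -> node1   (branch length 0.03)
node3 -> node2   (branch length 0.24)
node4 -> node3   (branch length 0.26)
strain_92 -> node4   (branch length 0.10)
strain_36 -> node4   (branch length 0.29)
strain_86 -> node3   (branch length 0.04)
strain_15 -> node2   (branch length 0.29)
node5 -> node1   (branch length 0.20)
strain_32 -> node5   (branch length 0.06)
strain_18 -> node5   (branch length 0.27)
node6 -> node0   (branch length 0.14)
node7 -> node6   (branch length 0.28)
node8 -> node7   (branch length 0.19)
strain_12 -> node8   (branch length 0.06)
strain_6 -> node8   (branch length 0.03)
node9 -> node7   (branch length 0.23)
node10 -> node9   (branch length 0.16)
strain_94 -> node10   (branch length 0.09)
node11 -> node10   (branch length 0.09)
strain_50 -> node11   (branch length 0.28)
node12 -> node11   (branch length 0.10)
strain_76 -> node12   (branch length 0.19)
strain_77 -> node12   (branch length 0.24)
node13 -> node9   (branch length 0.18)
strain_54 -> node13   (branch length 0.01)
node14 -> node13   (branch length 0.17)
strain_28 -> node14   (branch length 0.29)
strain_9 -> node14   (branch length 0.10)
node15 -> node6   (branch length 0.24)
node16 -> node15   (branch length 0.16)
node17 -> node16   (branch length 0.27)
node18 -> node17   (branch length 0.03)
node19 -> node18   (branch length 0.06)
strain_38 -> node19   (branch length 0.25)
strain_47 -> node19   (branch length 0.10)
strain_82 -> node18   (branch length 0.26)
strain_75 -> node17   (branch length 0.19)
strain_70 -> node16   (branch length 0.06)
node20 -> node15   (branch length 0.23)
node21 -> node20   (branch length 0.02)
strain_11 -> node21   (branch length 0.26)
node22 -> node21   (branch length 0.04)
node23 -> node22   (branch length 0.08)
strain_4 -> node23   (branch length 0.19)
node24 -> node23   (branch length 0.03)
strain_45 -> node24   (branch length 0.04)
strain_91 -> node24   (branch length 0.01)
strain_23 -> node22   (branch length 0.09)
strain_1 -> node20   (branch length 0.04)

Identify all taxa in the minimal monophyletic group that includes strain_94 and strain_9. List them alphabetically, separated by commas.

strain_28, strain_50, strain_54, strain_76, strain_77, strain_9, strain_94

Tracing strain_94: it sits inside (strain_94,(strain_50,(strain_76,strain_77))).
Tracing strain_9: it sits inside (strain_28,strain_9).
The smallest clade enclosing both is ((strain_94,(strain_50,(strain_76,strain_77))),(strain_54,(strain_28,strain_9))); the answer is its 7 terminal taxa in alphabetical order.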